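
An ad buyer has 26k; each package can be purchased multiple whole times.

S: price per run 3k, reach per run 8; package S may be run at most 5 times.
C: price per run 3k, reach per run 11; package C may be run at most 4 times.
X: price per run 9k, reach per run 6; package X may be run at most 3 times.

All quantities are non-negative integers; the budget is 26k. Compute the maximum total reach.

C has the best ratio (11/3); taking only C gives at most 4×11 = 44 (stopped by the supply cap of 4).
Mixing does better — 4×S and 4×C: price 24 ≤ 26, reach 4·8 + 4·11 = 76.

76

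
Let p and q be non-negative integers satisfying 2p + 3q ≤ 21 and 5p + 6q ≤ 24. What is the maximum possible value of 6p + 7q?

28

The continuous relaxation peaks at (4.8, 0) with value 28.80; rounding to a feasible lattice point costs some objective.
(p,q)=(0,4): 2·0+3·4=12≤21, 5·0+6·4=24≤24, objective 28.
(p,q)=(1,3): 2·1+3·3=11≤21, 5·1+6·3=23≤24, objective 27.
No feasible integer point exceeds 28.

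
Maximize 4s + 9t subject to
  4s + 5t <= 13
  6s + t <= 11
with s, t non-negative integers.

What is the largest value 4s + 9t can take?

18

(s,t)=(0,2): 4·0+5·2=10≤13, 6·0+1·2=2≤11, objective 18.
(s,t)=(1,1): 4·1+5·1=9≤13, 6·1+1·1=7≤11, objective 13.
(s,t)=(0,1): 4·0+5·1=5≤13, 6·0+1·1=1≤11, objective 9.
The best lattice point is (0,2), giving 18.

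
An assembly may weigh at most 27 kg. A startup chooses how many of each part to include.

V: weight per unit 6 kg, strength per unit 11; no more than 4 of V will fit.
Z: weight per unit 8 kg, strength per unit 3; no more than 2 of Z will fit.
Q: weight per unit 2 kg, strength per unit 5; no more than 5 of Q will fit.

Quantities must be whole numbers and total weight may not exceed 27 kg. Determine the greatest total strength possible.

53

3×V and 4×Q: weight 26 ≤ 27, strength 3·11 + 4·5 = 53.
4×V and 1×Q: weight 26 ≤ 27, strength 4·11 + 1·5 = 49.
Best is 53.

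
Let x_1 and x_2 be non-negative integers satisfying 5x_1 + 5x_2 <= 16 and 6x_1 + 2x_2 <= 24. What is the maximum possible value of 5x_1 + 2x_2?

15

The continuous relaxation peaks at (3.2, 0) with value 16.00; rounding to a feasible lattice point costs some objective.
(x_1,x_2)=(3,0): 5·3+5·0=15≤16, 6·3+2·0=18≤24, objective 15.
(x_1,x_2)=(2,1): 5·2+5·1=15≤16, 6·2+2·1=14≤24, objective 12.
The best lattice point is (3,0), giving 15.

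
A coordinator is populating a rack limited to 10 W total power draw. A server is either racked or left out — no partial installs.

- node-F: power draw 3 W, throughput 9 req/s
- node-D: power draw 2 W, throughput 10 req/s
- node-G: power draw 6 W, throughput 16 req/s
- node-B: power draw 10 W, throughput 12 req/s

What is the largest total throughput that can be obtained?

Take node-D and node-G: power draw 2 + 6 = 8 ≤ 10, throughput 10 + 16 = 26.
No other feasible combination does better.

26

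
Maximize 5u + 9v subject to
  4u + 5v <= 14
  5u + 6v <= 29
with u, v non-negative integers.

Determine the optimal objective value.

The continuous relaxation peaks at (0, 2.8) with value 25.20; rounding to a feasible lattice point costs some objective.
(u,v)=(1,2): 4·1+5·2=14≤14, 5·1+6·2=17≤29, objective 23.
(u,v)=(2,1): 4·2+5·1=13≤14, 5·2+6·1=16≤29, objective 19.
The best lattice point is (1,2), giving 23.

23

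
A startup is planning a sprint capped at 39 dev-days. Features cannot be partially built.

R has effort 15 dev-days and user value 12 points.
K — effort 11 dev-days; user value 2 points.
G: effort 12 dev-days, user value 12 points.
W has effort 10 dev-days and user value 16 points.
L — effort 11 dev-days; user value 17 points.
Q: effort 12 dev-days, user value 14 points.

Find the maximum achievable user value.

This is an integer program with binary decision variables.
R + W + L: effort 15 + 10 + 11 = 36 ≤ 39, user value 12 + 16 + 17 = 45.
W + L + Q: effort 10 + 11 + 12 = 33 ≤ 39, user value 16 + 17 + 14 = 47.
G + W + L: effort 12 + 10 + 11 = 33 ≤ 39, user value 12 + 16 + 17 = 45.
Best is W, L, and Q with total user value 47.

47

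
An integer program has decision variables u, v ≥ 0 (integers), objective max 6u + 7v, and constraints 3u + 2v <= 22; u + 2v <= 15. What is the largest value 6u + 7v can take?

(u,v)=(3,6) is feasible, giving 60.
(u,v)=(4,5) is feasible, giving 59.
Maximum is 60 at (u,v)=(3,6).

60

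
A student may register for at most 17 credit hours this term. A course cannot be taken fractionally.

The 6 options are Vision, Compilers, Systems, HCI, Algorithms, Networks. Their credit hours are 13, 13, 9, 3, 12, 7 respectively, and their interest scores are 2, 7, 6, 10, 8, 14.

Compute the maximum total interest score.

Treat it as a binary knapsack problem.
Take HCI and Networks: credit hours 3 + 7 = 10 ≤ 17, interest score 10 + 14 = 24.
No other feasible combination does better.

24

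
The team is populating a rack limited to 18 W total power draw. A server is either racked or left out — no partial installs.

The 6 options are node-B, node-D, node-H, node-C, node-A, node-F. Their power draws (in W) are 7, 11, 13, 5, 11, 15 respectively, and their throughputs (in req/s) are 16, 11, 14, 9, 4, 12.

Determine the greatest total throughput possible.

node-B + node-D: power draw 7 + 11 = 18 ≤ 18, throughput 16 + 11 = 27.
node-B + node-C: power draw 7 + 5 = 12 ≤ 18, throughput 16 + 9 = 25.
Best is node-B and node-D with total throughput 27.

27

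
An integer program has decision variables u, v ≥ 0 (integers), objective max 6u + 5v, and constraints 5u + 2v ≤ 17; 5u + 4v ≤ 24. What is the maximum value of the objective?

(u,v)=(0,6): 5·0+2·6=12≤17, 5·0+4·6=24≤24, objective 30.
(u,v)=(0,5): 5·0+2·5=10≤17, 5·0+4·5=20≤24, objective 25.
Maximum is 30 at (u,v)=(0,6).

30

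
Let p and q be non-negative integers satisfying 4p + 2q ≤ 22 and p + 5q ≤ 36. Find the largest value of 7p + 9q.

70

Relaxing integrality, the LP optimum is 75.78 at (p,q) = (2.11, 6.78), which is not an integer point.
(p,q)=(1,7): 4·1+2·7=18≤22, 1·1+5·7=36≤36, objective 70.
(p,q)=(2,6): 4·2+2·6=20≤22, 1·2+5·6=32≤36, objective 68.
(p,q)=(3,5): 4·3+2·5=22≤22, 1·3+5·5=28≤36, objective 66.
The best lattice point is (1,7), giving 70.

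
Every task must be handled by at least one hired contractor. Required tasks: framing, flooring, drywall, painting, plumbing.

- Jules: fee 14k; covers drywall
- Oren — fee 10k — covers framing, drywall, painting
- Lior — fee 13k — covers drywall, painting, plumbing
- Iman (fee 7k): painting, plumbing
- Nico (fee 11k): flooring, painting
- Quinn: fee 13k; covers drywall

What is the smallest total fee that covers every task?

28

This is a weighted set-cover instance.
Choose Oren, Iman, and Nico: together they cover framing, flooring, drywall, painting, plumbing — every task.
Total fee: 10 + 7 + 11 = 28.
No cover costs less than 28.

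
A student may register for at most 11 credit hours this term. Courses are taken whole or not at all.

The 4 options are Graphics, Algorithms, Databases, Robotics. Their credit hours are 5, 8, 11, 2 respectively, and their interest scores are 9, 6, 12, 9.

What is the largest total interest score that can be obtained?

18

Take Graphics and Robotics: credit hours 5 + 2 = 7 ≤ 11, interest score 9 + 9 = 18.
No other feasible combination does better.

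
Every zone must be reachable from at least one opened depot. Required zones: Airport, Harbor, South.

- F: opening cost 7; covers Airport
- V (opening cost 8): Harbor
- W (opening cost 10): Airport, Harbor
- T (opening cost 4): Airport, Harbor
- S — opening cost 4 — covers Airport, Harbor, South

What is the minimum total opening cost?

S alone covers Airport, Harbor, South — every zone.
Total opening cost: 4.
No cover costs less than 4.

4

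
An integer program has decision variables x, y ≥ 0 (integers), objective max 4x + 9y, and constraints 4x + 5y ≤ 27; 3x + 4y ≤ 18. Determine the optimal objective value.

36

Relaxing integrality, the LP optimum is 40.50 at (x,y) = (0, 4.5), which is not an integer point.
(x,y)=(0,4): 4·0+5·4=20≤27, 3·0+4·4=16≤18, objective 36.
(x,y)=(1,3): 4·1+5·3=19≤27, 3·1+4·3=15≤18, objective 31.
(x,y)=(0,3): 4·0+5·3=15≤27, 3·0+4·3=12≤18, objective 27.
The best lattice point is (0,4), giving 36.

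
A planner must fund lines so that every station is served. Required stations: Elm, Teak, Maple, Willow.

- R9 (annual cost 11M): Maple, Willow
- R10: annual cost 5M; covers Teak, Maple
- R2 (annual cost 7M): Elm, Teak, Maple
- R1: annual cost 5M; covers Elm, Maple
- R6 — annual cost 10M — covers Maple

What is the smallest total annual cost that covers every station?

18

Choose R9 and R2: together they cover Elm, Teak, Maple, Willow — every station.
Total annual cost: 11 + 7 = 18.
No cover costs less than 18.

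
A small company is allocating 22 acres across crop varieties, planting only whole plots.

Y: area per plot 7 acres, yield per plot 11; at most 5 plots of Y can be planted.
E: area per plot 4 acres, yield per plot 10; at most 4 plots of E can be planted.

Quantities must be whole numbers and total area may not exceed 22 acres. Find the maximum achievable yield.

42

This is a bounded integer knapsack.
Take 2×Y and 2×E: area 22 ≤ 22, yield 2·11 + 2·10 = 42.
No other integer combination yields more.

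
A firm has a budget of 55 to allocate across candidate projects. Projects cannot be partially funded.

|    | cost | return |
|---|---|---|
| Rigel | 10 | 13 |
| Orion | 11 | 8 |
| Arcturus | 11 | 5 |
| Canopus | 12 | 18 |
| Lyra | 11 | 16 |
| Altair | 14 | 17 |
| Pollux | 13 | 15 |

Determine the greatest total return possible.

66

Rigel + Canopus + Lyra + Altair: cost 10 + 12 + 11 + 14 = 47 ≤ 55, return 13 + 18 + 16 + 17 = 64.
Canopus + Lyra + Altair + Pollux: cost 12 + 11 + 14 + 13 = 50 ≤ 55, return 18 + 16 + 17 + 15 = 66.
Best is Canopus, Lyra, Altair, and Pollux with total return 66.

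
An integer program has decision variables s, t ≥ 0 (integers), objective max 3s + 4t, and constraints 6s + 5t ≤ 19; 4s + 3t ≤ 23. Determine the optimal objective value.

(s,t)=(0,3): 6·0+5·3=15≤19, 4·0+3·3=9≤23, objective 12.
(s,t)=(1,2): 6·1+5·2=16≤19, 4·1+3·2=10≤23, objective 11.
(s,t)=(0,2): 6·0+5·2=10≤19, 4·0+3·2=6≤23, objective 8.
Maximum is 12 at (s,t)=(0,3).

12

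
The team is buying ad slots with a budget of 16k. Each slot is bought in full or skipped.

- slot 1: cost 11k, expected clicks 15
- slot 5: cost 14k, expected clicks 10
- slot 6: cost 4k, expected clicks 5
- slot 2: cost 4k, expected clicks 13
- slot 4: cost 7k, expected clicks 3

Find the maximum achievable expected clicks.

Treat it as a binary knapsack problem.
slot 1 + slot 2: cost 11 + 4 = 15 ≤ 16, expected clicks 15 + 13 = 28.
slot 6 + slot 2 + slot 4: cost 4 + 4 + 7 = 15 ≤ 16, expected clicks 5 + 13 + 3 = 21.
Best is slot 1 and slot 2 with total expected clicks 28.

28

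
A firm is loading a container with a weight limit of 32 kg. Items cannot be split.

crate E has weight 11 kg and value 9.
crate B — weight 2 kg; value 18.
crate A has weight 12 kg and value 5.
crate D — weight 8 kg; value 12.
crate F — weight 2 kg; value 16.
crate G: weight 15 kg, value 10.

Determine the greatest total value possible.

56

crate E + crate B + crate F + crate G: weight 11 + 2 + 2 + 15 = 30 ≤ 32, value 9 + 18 + 16 + 10 = 53.
crate E + crate B + crate D + crate F: weight 11 + 2 + 8 + 2 = 23 ≤ 32, value 9 + 18 + 12 + 16 = 55.
crate B + crate D + crate F + crate G: weight 2 + 8 + 2 + 15 = 27 ≤ 32, value 18 + 12 + 16 + 10 = 56.
Best is crate B, crate D, crate F, and crate G with total value 56.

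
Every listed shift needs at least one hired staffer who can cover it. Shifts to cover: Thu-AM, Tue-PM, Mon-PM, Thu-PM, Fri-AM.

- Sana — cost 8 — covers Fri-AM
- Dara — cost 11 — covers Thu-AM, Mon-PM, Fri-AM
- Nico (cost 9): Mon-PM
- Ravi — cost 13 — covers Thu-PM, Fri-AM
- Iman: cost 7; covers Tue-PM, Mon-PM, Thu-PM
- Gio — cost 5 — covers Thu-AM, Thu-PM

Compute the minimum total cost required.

18

The greedy cost-per-new-shift heuristic would pick Iman, Gio, and Sana for 20, but a cheaper cover exists.
Choose Dara and Iman: together they cover Thu-AM, Tue-PM, Mon-PM, Thu-PM, Fri-AM — every shift.
Total cost: 11 + 7 = 18.
No cover costs less than 18.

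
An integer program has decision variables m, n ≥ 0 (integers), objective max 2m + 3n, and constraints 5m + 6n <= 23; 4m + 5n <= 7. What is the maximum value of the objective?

3

The continuous relaxation peaks at (0, 1.4) with value 4.20; rounding to a feasible lattice point costs some objective.
(m,n)=(0,1): 5·0+6·1=6≤23, 4·0+5·1=5≤7, objective 3.
(m,n)=(1,0): 5·1+6·0=5≤23, 4·1+5·0=4≤7, objective 2.
(m,n)=(0,0): 5·0+6·0=0≤23, 4·0+5·0=0≤7, objective 0.
The best lattice point is (0,1), giving 3.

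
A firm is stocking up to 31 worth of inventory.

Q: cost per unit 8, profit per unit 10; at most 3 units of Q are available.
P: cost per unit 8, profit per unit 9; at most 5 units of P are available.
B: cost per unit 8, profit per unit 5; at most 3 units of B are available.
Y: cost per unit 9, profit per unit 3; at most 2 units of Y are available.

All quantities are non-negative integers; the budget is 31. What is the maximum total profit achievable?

30

3×Q: cost 24 ≤ 31, profit 3·10 = 30.
2×Q and 1×P: cost 24 ≤ 31, profit 2·10 + 1·9 = 29.
Best is 30.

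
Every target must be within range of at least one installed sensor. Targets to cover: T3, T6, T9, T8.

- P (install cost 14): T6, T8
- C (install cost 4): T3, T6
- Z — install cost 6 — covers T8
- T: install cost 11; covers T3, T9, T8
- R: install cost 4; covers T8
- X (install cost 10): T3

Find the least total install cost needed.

15

The greedy cost-per-new-target heuristic would pick C, R, and T for 19, but a cheaper cover exists.
Choose C and T: together they cover T3, T6, T9, T8 — every target.
Total install cost: 4 + 11 = 15.
No cover costs less than 15.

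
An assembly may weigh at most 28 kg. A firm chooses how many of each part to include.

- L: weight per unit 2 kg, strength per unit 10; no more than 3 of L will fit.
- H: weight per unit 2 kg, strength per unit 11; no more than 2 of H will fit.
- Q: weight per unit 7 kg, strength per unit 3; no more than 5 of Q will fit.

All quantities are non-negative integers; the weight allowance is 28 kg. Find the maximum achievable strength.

H has the best ratio (11/2); taking only H gives at most 2×11 = 22 (stopped by the supply cap of 2).
Mixing does better — 3×L, 2×H, and 2×Q: weight 24 ≤ 28, strength 3·10 + 2·11 + 2·3 = 58.

58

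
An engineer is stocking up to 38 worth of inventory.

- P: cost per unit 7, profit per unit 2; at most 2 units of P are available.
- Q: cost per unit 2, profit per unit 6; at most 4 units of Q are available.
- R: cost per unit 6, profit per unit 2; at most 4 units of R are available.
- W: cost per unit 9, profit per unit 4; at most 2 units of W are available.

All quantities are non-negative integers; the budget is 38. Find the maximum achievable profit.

36

This is a bounded integer knapsack.
4×Q, 2×R, and 2×W: cost 38 ≤ 38, profit 4·6 + 2·2 + 2·4 = 36.
4×Q, 1×R, and 2×W: cost 32 ≤ 38, profit 4·6 + 1·2 + 2·4 = 34.
Best is 36.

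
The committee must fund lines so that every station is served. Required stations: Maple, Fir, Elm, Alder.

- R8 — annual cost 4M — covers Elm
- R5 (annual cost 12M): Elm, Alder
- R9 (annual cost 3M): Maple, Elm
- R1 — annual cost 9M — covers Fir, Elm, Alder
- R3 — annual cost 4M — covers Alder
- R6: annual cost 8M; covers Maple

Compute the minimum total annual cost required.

12

The greedy cost-per-new-station heuristic would pick R9, R3, and R1 for 16, but a cheaper cover exists.
Choose R9 and R1: together they cover Maple, Fir, Elm, Alder — every station.
Total annual cost: 3 + 9 = 12.
No cover costs less than 12.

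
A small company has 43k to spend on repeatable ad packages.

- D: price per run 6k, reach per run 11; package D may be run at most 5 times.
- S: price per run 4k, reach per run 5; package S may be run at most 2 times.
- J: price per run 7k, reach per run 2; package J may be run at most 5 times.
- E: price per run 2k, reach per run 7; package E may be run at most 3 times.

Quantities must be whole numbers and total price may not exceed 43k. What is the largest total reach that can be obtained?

This is a bounded integer knapsack.
5×D, 1×S, and 3×E: price 40 ≤ 43, reach 5·11 + 1·5 + 3·7 = 81.
5×D, 2×S, and 2×E: price 42 ≤ 43, reach 5·11 + 2·5 + 2·7 = 79.
Best is 81.

81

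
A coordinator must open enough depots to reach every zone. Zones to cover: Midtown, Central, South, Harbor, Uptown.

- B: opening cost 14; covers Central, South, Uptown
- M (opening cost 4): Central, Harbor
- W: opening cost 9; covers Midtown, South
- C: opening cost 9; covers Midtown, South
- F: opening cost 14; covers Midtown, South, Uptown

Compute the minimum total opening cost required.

18

This is a weighted set-cover instance.
Choose M and F: together they cover Midtown, Central, South, Harbor, Uptown — every zone.
Total opening cost: 4 + 14 = 18.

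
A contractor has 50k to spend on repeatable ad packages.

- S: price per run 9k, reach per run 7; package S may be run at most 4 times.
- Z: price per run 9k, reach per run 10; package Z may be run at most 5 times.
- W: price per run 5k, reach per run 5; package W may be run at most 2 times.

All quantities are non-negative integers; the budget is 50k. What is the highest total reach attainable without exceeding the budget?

Z has the best ratio (10/9); taking only Z gives at most 5×10 = 50 (stopped by the price limit).
Mixing does better — 5×Z and 1×W: price 50 ≤ 50, reach 5·10 + 1·5 = 55.

55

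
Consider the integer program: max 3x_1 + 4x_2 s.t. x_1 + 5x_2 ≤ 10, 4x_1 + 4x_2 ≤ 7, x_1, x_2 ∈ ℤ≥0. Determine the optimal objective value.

4

(x_1,x_2)=(0,1): 1·0+5·1=5≤10, 4·0+4·1=4≤7, objective 4.
(x_1,x_2)=(1,0): 1·1+5·0=1≤10, 4·1+4·0=4≤7, objective 3.
(x_1,x_2)=(0,0): 1·0+5·0=0≤10, 4·0+4·0=0≤7, objective 0.
The best lattice point is (0,1), giving 4.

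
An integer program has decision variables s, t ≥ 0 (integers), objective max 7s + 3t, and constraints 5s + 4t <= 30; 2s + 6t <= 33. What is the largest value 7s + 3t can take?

(s,t)=(6,0) is feasible, giving 42.
(s,t)=(5,1) is feasible, giving 38.
(s,t)=(5,0) is feasible, giving 35.
The best lattice point is (6,0), giving 42.

42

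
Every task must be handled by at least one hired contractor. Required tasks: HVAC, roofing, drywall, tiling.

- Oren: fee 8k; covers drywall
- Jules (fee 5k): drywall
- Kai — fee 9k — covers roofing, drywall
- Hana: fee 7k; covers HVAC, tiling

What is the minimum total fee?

16

Choose Kai and Hana: together they cover HVAC, roofing, drywall, tiling — every task.
Total fee: 9 + 7 = 16.
No cover costs less than 16.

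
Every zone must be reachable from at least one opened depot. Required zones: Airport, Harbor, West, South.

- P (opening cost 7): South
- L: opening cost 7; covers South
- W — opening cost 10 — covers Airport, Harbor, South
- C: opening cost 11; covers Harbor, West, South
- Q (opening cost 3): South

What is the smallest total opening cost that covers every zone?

The greedy cost-per-new-zone heuristic would pick Q, W, and C for 24, but a cheaper cover exists.
Choose W and C: together they cover Airport, Harbor, West, South — every zone.
Total opening cost: 10 + 11 = 21.
No cover costs less than 21.

21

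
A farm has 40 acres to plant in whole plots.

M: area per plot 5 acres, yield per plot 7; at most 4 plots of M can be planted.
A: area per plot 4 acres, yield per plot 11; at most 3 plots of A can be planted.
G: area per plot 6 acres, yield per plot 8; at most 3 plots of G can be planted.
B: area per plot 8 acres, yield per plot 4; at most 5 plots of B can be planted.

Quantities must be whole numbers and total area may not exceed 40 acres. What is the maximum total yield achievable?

71

This is a bounded integer knapsack.
3×M, 3×A, and 2×G: area 39 ≤ 40, yield 3·7 + 3·11 + 2·8 = 70.
2×M, 3×A, and 3×G: area 40 ≤ 40, yield 2·7 + 3·11 + 3·8 = 71.
Best is 71.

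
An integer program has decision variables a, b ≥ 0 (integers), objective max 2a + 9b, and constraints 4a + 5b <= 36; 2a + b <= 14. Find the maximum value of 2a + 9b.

(a,b)=(0,7): 4·0+5·7=35≤36, 2·0+1·7=7≤14, objective 63.
(a,b)=(1,6): 4·1+5·6=34≤36, 2·1+1·6=8≤14, objective 56.
(a,b)=(0,6): 4·0+5·6=30≤36, 2·0+1·6=6≤14, objective 54.
No feasible integer point exceeds 63.

63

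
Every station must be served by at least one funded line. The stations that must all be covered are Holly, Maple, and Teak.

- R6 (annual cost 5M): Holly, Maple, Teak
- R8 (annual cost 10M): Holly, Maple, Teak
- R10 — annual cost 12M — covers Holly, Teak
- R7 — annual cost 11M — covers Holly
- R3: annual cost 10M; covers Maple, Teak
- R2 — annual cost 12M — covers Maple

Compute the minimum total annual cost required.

This is a weighted set-cover instance.
R6 alone covers Holly, Maple, Teak — every station.
Total annual cost: 5.
No cover costs less than 5.

5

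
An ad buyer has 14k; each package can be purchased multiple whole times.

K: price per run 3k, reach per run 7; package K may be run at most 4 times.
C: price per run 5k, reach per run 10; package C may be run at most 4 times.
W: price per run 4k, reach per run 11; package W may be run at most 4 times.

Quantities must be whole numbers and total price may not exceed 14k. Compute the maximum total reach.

3×W: price 12 ≤ 14, reach 3·11 = 33.
2×K and 2×W: price 14 ≤ 14, reach 2·7 + 2·11 = 36.
Best is 36.

36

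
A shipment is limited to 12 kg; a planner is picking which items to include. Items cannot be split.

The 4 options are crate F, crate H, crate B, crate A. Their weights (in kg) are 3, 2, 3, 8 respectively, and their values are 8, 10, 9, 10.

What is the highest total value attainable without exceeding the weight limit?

Allowing fractional choices, the relaxed optimum would be about 32.0, but items are indivisible.
crate H + crate A: weight 2 + 8 = 10 ≤ 12, value 10 + 10 = 20.
crate F + crate H + crate B: weight 3 + 2 + 3 = 8 ≤ 12, value 8 + 10 + 9 = 27.
Best is crate F, crate H, and crate B with total value 27.

27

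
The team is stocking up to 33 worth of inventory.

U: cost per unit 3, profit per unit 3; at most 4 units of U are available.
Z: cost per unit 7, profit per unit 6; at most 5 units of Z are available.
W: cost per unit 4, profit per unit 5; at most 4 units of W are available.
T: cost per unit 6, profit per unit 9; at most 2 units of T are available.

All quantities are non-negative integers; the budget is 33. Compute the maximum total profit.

42

T has the best ratio (9/6); taking only T gives at most 2×9 = 18 (stopped by the supply cap of 2).
Mixing does better — 3×U, 3×W, and 2×T: cost 33 ≤ 33, profit 3·3 + 3·5 + 2·9 = 42.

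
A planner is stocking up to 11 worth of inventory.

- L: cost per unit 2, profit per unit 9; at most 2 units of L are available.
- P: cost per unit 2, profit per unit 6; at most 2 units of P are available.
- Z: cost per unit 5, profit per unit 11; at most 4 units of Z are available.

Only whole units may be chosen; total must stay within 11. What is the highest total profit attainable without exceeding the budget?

L has the best ratio (9/2); taking only L gives at most 2×9 = 18 (stopped by the supply cap of 2).
Mixing does better — 2×L, 1×P, and 1×Z: cost 11 ≤ 11, profit 2·9 + 1·6 + 1·11 = 35.

35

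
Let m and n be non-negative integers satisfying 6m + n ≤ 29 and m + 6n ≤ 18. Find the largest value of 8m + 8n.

48

(m,n)=(4,2): 6·4+1·2=26≤29, 1·4+6·2=16≤18, objective 48.
(m,n)=(3,2): 6·3+1·2=20≤29, 1·3+6·2=15≤18, objective 40.
No feasible integer point exceeds 48.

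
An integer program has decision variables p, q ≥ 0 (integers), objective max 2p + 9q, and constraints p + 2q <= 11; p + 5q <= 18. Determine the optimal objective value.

(p,q)=(3,3): 1·3+2·3=9≤11, 1·3+5·3=18≤18, objective 33.
(p,q)=(7,2): 1·7+2·2=11≤11, 1·7+5·2=17≤18, objective 32.
No feasible integer point exceeds 33.

33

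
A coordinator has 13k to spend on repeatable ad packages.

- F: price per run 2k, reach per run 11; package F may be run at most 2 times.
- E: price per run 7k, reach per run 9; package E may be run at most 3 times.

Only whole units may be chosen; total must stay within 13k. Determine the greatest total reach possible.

F has the best ratio (11/2); taking only F gives at most 2×11 = 22 (stopped by the supply cap of 2).
Mixing does better — 2×F and 1×E: price 11 ≤ 13, reach 2·11 + 1·9 = 31.

31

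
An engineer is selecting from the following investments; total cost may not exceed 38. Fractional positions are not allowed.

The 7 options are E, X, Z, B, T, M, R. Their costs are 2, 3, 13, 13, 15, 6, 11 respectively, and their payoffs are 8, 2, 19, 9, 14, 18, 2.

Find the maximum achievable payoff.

Treat it as a binary knapsack problem.
Take E, Z, T, and M: cost 2 + 13 + 15 + 6 = 36 ≤ 38, payoff 8 + 19 + 14 + 18 = 59.
No other feasible combination does better.

59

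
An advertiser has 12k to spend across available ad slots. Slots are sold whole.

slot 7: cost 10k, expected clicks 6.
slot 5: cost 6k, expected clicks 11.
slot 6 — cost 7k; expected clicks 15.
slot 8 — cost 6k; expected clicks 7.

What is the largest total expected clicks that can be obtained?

slot 5: cost 6 ≤ 12, expected clicks 11.
slot 6: cost 7 ≤ 12, expected clicks 15.
slot 5 + slot 8: cost 6 + 6 = 12 ≤ 12, expected clicks 11 + 7 = 18.
Best is slot 5 and slot 8 with total expected clicks 18.

18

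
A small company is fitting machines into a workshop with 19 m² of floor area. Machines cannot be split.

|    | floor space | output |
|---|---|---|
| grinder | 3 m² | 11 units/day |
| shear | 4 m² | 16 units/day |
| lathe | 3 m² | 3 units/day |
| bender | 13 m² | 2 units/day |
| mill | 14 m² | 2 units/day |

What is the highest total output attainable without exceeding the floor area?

grinder + shear: floor space 3 + 4 = 7 ≤ 19, output 11 + 16 = 27.
grinder + shear + lathe: floor space 3 + 4 + 3 = 10 ≤ 19, output 11 + 16 + 3 = 30.
Best is grinder, shear, and lathe with total output 30.

30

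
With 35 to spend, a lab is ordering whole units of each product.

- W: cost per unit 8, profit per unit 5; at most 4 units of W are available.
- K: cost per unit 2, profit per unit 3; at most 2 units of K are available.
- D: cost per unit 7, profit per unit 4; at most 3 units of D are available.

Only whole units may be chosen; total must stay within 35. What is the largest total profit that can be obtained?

25

3×W, 2×K, and 1×D: cost 35 ≤ 35, profit 3·5 + 2·3 + 1·4 = 25.
2×W, 2×K, and 2×D: cost 34 ≤ 35, profit 2·5 + 2·3 + 2·4 = 24.
Best is 25.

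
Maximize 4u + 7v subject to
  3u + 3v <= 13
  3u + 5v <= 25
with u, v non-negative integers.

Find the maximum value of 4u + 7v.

28

Relaxing integrality, the LP optimum is 30.33 at (u,v) = (0, 4.33), which is not an integer point.
(u,v)=(0,4): 3·0+3·4=12≤13, 3·0+5·4=20≤25, objective 28.
(u,v)=(1,3): 3·1+3·3=12≤13, 3·1+5·3=18≤25, objective 25.
(u,v)=(0,3): 3·0+3·3=9≤13, 3·0+5·3=15≤25, objective 21.
The best lattice point is (0,4), giving 28.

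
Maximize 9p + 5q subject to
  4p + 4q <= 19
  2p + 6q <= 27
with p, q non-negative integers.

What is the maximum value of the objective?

36

(p,q)=(4,0): 4·4+4·0=16≤19, 2·4+6·0=8≤27, objective 36.
(p,q)=(3,1): 4·3+4·1=16≤19, 2·3+6·1=12≤27, objective 32.
(p,q)=(3,0): 4·3+4·0=12≤19, 2·3+6·0=6≤27, objective 27.
Maximum is 36 at (p,q)=(4,0).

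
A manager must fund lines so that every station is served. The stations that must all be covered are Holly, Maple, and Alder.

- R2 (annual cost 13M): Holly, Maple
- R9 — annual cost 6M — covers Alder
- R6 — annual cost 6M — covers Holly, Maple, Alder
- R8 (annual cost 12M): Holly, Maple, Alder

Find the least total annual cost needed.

6

R6 alone covers Holly, Maple, Alder — every station.
Total annual cost: 6.
No cover costs less than 6.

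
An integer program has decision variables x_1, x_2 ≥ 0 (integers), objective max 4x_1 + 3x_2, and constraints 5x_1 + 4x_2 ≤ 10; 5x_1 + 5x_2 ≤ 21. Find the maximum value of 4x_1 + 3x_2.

(x_1,x_2)=(2,0): 5·2+4·0=10≤10, 5·2+5·0=10≤21, objective 8.
(x_1,x_2)=(1,1): 5·1+4·1=9≤10, 5·1+5·1=10≤21, objective 7.
(x_1,x_2)=(1,0): 5·1+4·0=5≤10, 5·1+5·0=5≤21, objective 4.
Maximum is 8 at (x_1,x_2)=(2,0).

8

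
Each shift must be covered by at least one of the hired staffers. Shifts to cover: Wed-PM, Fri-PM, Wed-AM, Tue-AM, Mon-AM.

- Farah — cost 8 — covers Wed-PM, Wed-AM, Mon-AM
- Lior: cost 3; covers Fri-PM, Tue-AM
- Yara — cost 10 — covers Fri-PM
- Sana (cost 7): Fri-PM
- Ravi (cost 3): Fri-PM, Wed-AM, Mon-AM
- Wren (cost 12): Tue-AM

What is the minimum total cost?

The greedy cost-per-new-shift heuristic would pick Ravi, Lior, and Farah for 14, but a cheaper cover exists.
Choose Farah and Lior: together they cover Wed-PM, Fri-PM, Wed-AM, Tue-AM, Mon-AM — every shift.
Total cost: 8 + 3 = 11.
No cover costs less than 11.

11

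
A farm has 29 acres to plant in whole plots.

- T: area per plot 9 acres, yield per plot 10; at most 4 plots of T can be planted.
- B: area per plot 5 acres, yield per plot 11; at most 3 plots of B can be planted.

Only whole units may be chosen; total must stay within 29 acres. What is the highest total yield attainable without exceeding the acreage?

This is a bounded integer knapsack.
1×T and 3×B: area 24 ≤ 29, yield 1·10 + 3·11 = 43.
2×T and 2×B: area 28 ≤ 29, yield 2·10 + 2·11 = 42.
Best is 43.

43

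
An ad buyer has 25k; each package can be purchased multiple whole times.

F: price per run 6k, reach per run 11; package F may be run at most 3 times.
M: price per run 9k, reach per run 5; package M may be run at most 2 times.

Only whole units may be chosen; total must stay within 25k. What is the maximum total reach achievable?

3×F: price 18 ≤ 25, reach 3·11 = 33.
2×F and 1×M: price 21 ≤ 25, reach 2·11 + 1·5 = 27.
Best is 33.

33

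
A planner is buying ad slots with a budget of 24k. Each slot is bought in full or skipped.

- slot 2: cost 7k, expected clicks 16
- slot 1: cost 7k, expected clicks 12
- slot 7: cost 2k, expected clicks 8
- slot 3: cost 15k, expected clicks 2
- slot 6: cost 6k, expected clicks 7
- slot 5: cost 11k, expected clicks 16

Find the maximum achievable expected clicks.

Treat it as a binary knapsack problem.
slot 2 + slot 7 + slot 5: cost 7 + 2 + 11 = 20 ≤ 24, expected clicks 16 + 8 + 16 = 40.
slot 2 + slot 1 + slot 7 + slot 6: cost 7 + 7 + 2 + 6 = 22 ≤ 24, expected clicks 16 + 12 + 8 + 7 = 43.
Best is slot 2, slot 1, slot 7, and slot 6 with total expected clicks 43.

43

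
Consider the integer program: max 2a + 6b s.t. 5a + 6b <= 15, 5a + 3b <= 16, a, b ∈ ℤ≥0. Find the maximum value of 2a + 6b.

12

The continuous relaxation peaks at (0, 2.5) with value 15.00; rounding to a feasible lattice point costs some objective.
(a,b)=(0,2): 5·0+6·2=12≤15, 5·0+3·2=6≤16, objective 12.
(a,b)=(1,1): 5·1+6·1=11≤15, 5·1+3·1=8≤16, objective 8.
No feasible integer point exceeds 12.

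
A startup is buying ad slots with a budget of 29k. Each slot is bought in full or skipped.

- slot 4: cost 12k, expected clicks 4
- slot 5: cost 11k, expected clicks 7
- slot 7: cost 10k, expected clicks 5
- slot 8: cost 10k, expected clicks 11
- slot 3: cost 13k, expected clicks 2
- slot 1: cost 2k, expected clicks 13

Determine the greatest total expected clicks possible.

slot 7 + slot 8 + slot 1: cost 10 + 10 + 2 = 22 ≤ 29, expected clicks 5 + 11 + 13 = 29.
slot 5 + slot 8 + slot 1: cost 11 + 10 + 2 = 23 ≤ 29, expected clicks 7 + 11 + 13 = 31.
Best is slot 5, slot 8, and slot 1 with total expected clicks 31.

31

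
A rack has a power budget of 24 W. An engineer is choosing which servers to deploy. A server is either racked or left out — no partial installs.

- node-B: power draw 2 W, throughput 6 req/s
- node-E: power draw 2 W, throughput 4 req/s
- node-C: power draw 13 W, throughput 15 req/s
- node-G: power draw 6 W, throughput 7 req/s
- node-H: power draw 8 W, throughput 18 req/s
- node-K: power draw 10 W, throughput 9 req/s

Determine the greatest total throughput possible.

39

Allowing fractional choices, the relaxed optimum would be about 41.9, but servers are indivisible.
node-B + node-C + node-H: power draw 2 + 13 + 8 = 23 ≤ 24, throughput 6 + 15 + 18 = 39.
node-B + node-E + node-H + node-K: power draw 2 + 2 + 8 + 10 = 22 ≤ 24, throughput 6 + 4 + 18 + 9 = 37.
node-E + node-C + node-H: power draw 2 + 13 + 8 = 23 ≤ 24, throughput 4 + 15 + 18 = 37.
Best is node-B, node-C, and node-H with total throughput 39.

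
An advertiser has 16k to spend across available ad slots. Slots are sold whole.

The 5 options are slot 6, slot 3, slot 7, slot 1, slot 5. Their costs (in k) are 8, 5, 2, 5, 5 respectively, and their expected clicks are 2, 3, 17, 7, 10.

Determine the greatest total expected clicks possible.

34

Allowing fractional choices, the relaxed optimum would be about 36.4, but ad slots are indivisible.
slot 6 + slot 7 + slot 5: cost 8 + 2 + 5 = 15 ≤ 16, expected clicks 2 + 17 + 10 = 29.
slot 3 + slot 7 + slot 5: cost 5 + 2 + 5 = 12 ≤ 16, expected clicks 3 + 17 + 10 = 30.
slot 7 + slot 1 + slot 5: cost 2 + 5 + 5 = 12 ≤ 16, expected clicks 17 + 7 + 10 = 34.
Best is slot 7, slot 1, and slot 5 with total expected clicks 34.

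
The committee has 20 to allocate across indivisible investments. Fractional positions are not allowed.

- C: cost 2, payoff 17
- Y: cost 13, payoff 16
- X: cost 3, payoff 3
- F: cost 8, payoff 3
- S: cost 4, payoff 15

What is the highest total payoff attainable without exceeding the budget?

48

C + X + F + S: cost 2 + 3 + 8 + 4 = 17 ≤ 20, payoff 17 + 3 + 3 + 15 = 38.
C + Y + S: cost 2 + 13 + 4 = 19 ≤ 20, payoff 17 + 16 + 15 = 48.
Best is C, Y, and S with total payoff 48.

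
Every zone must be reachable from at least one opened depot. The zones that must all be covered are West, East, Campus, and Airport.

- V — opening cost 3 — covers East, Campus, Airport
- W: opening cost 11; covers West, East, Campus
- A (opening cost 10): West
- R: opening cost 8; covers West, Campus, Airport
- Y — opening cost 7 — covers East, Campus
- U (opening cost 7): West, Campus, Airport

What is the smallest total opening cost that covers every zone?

This is a weighted set-cover instance.
Choose V and U: together they cover West, East, Campus, Airport — every zone.
Total opening cost: 3 + 7 = 10.
No cover costs less than 10.

10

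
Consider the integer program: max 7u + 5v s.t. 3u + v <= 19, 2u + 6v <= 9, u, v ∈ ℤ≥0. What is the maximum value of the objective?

28

The continuous relaxation peaks at (4.5, 0) with value 31.50; rounding to a feasible lattice point costs some objective.
(u,v)=(4,0) is feasible, giving 28.
(u,v)=(3,0) is feasible, giving 21.
Maximum is 28 at (u,v)=(4,0).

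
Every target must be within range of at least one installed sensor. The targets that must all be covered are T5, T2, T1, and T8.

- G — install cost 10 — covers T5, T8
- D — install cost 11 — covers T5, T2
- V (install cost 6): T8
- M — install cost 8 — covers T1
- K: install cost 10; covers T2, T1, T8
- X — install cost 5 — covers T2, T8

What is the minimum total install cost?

20

The greedy cost-per-new-target heuristic would pick X, M, and G for 23, but a cheaper cover exists.
Choose G and K: together they cover T5, T2, T1, T8 — every target.
Total install cost: 10 + 10 = 20.
No cover costs less than 20.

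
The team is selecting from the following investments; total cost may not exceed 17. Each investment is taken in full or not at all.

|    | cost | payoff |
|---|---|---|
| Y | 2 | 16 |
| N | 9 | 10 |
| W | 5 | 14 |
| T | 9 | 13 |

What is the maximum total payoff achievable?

43

This is an integer program with binary decision variables.
Allowing fractional choices, the relaxed optimum would be about 44.1, but investments are indivisible.
Y + W + T: cost 2 + 5 + 9 = 16 ≤ 17, payoff 16 + 14 + 13 = 43.
Y + N + W: cost 2 + 9 + 5 = 16 ≤ 17, payoff 16 + 10 + 14 = 40.
Y + W: cost 2 + 5 = 7 ≤ 17, payoff 16 + 14 = 30.
Best is Y, W, and T with total payoff 43.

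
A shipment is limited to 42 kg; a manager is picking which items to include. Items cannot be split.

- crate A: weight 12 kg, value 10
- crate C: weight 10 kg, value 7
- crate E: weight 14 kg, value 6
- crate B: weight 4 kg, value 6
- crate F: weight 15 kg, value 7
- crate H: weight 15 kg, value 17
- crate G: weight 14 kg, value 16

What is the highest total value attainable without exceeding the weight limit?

Take crate A, crate H, and crate G: weight 12 + 15 + 14 = 41 ≤ 42, value 10 + 17 + 16 = 43.
No other feasible combination does better.

43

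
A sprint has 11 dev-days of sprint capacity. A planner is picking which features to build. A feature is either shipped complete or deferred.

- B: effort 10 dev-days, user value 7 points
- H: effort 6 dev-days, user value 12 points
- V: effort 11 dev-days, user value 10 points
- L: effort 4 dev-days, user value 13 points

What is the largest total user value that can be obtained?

25

Allowing fractional choices, the relaxed optimum would be about 25.9, but features are indivisible.
H: effort 6 ≤ 11, user value 12.
H + L: effort 6 + 4 = 10 ≤ 11, user value 12 + 13 = 25.
L: effort 4 ≤ 11, user value 13.
Best is H and L with total user value 25.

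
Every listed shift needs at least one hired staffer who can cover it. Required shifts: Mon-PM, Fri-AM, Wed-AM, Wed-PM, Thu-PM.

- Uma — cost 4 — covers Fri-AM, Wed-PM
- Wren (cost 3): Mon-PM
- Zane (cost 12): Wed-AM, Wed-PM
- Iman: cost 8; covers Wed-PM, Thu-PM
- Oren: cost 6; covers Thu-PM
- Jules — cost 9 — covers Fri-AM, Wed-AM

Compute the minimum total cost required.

20

The greedy cost-per-new-shift heuristic would pick Uma, Wren, Oren, and Jules for 22, but a cheaper cover exists.
Choose Wren, Iman, and Jules: together they cover Mon-PM, Fri-AM, Wed-AM, Wed-PM, Thu-PM — every shift.
Total cost: 3 + 8 + 9 = 20.
No cover costs less than 20.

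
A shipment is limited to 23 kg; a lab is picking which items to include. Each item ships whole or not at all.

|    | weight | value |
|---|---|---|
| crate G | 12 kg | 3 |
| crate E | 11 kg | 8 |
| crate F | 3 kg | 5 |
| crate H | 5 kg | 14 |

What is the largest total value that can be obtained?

crate E + crate F + crate H: weight 11 + 3 + 5 = 19 ≤ 23, value 8 + 5 + 14 = 27.
crate E + crate H: weight 11 + 5 = 16 ≤ 23, value 8 + 14 = 22.
Best is crate E, crate F, and crate H with total value 27.

27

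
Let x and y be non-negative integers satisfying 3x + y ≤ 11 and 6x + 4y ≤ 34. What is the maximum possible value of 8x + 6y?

Relaxing integrality, the LP optimum is 51.00 at (x,y) = (0, 8.5), which is not an integer point.
(x,y)=(1,7): 3·1+1·7=10≤11, 6·1+4·7=34≤34, objective 50.
(x,y)=(0,8): 3·0+1·8=8≤11, 6·0+4·8=32≤34, objective 48.
(x,y)=(1,6): 3·1+1·6=9≤11, 6·1+4·6=30≤34, objective 44.
The best lattice point is (1,7), giving 50.

50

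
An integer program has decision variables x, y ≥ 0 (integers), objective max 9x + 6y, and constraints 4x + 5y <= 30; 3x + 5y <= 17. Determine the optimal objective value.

45

The continuous relaxation peaks at (5.67, 0) with value 51.00; rounding to a feasible lattice point costs some objective.
(x,y)=(5,0): 4·5+5·0=20≤30, 3·5+5·0=15≤17, objective 45.
(x,y)=(4,1): 4·4+5·1=21≤30, 3·4+5·1=17≤17, objective 42.
(x,y)=(4,0): 4·4+5·0=16≤30, 3·4+5·0=12≤17, objective 36.
The best lattice point is (5,0), giving 45.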